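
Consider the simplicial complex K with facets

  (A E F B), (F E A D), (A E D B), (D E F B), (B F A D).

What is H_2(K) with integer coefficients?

We work with the vertex ordering A < B < D < E < F. The simplices of K, each written with vertices in increasing order, are:

  0-simplices (5): A, B, D, E, F
  1-simplices (10): AB, AD, AE, AF, BD, BE, BF, DE, DF, EF
  2-simplices (10): ABD, ABE, ABF, ADE, ADF, AEF, BDE, BDF, BEF, DEF
  3-simplices (5): ABDE, ABDF, ABEF, ADEF, BDEF

Hence C_0 ≅ Z^5, C_1 ≅ Z^10, C_2 ≅ Z^10, C_3 ≅ Z^5.

Boundary ∂_1: C_1 → C_0 maps an edge to its endpoints' difference, ∂[p,q] = q − p. For instance
  ∂AD = D − A.
As a 5×10 matrix over Z this has rank 4, with invariant factors (1,1,1,1).

Boundary ∂_2: C_2 → C_1 maps a triangle to the signed sum of its edges. For instance
  ∂ABE = BE − AE + AB,
  ∂DEF = EF − DF + DE.
This gives a 10×10 integer matrix of rank 6; reducing to Smith normal form yields diagonal entries (1,1,1,1,1,1).

The boundary map ∂_3: C_3 → C_2 sends each 3-simplex σ to the alternating sum Σ_i (−1)^i (σ with its i-th vertex removed). For instance
  ∂ABDE = BDE − ADE + ABE − ABD,
  ∂ABEF = BEF − AEF + ABF − ABE.
The resulting 10×5 matrix has rank 4, and its Smith normal form has invariant factors (1,1,1,1).

Reading off H_k = ker ∂_k / im ∂_{k+1}:

  H_2: rank ker ∂_2 − rank ∂_3 = (10 − 6) − 4 = 0, and the invariant factors of ∂_3 are all 1, so H_2 ≅ 0.

H_2 = 0.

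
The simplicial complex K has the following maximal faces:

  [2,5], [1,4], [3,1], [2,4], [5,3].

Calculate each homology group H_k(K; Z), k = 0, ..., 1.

Order the vertices as 1 < 2 < 3 < 4 < 5. Listing each simplex with vertices in this order, K has dimension 1 with simplices:

  0-simplices (5): [1], [2], [3], [4], [5]
  1-simplices (5): [1,3], [1,4], [2,4], [2,5], [3,5]

Hence C_0 ≅ Z^5, C_1 ≅ Z^5.

Boundary ∂_1: C_1 → C_0 is given by ∂[p,q] = [q] − [p].
The 5×5 boundary matrix has rank 4 and Smith normal form diag(1,1,1,1).

Computing H_k = (kernel of ∂_k) / (image of ∂_{k+1}):

  H_0: rank C_0 − rank ∂_1 = 5 − 4 = 1, and the invariant factors of ∂_1 are all 1, so H_0 ≅ Z.
  H_1: rank ker ∂_1 − rank ∂_2 = (5 − 4) − 0 = 1, and there is no ∂_2, so H_1 ≅ Z.

As a check, the Euler characteristic is 5 − 5 = 0, which agrees with 1 − 1 = 0.

H_0 = Z,  H_1 = Z.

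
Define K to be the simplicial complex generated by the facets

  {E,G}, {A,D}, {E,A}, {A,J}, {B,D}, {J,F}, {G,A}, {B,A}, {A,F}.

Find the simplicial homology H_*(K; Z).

H_0 ≅ Z,  H_1 ≅ Z^3.

We work with the vertex ordering A < B < D < E < F < G < J. The simplices of K, each written with vertices in increasing order, are:

  0-simplices (7): A, B, D, E, F, G, J
  1-simplices (9): AB, AD, AE, AF, AG, AJ, BD, EG, FJ

Hence C_0 ≅ Z^7, C_1 ≅ Z^9.

Boundary ∂_1: C_1 → C_0 is given by ∂[p,q] = [q] − [p].
The resulting 7×9 matrix has rank 6, and its Smith normal form has invariant factors (1,1,1,1,1,1).

Now H_k = ker ∂_k / im ∂_{k+1}, so:

  H_0: rank C_0 − rank ∂_1 = 7 − 6 = 1, and the invariant factors of ∂_1 are all 1, so H_0 ≅ Z.
  H_1: rank ker ∂_1 − rank ∂_2 = (9 − 6) − 0 = 3, and there is no ∂_2, so H_1 ≅ Z^3.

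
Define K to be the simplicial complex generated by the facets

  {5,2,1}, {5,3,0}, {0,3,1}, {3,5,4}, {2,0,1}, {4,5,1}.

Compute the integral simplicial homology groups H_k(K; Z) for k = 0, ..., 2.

H_0 = Z,  H_1 = Z,  H_2 = 0.

Take the total order 0 < 1 < 2 < 3 < 4 < 5 on the vertex set. Then K (dimension 2) consists of the simplices:

  0-simplices (6): [0], [1], [2], [3], [4], [5]
  1-simplices (12): [0,1], [0,2], [0,3], [0,5], [1,2], [1,3], [1,4], [1,5], [2,5], [3,4], [3,5], [4,5]
  2-simplices (6): [0,1,2], [0,1,3], [0,3,5], [1,2,5], [1,4,5], [3,4,5]

Hence C_0 ≅ Z^6, C_1 ≅ Z^12, C_2 ≅ Z^6.

The boundary map ∂_1: C_1 → C_0 maps an edge to its endpoints' difference, ∂[p,q] = q − p. For instance
  ∂[0,1] = [1] − [0].
The 6×12 boundary matrix has rank 5 and Smith normal form diag(1,1,1,1,1).

Boundary ∂_2: C_2 → C_1 sends each 2-simplex [p,q,r] to [q,r] − [p,r] + [p,q]. For instance
  ∂[1,4,5] = [4,5] − [1,5] + [1,4],
  ∂[0,1,2] = [1,2] − [0,2] + [0,1].
The 12×6 boundary matrix has rank 6 and Smith normal form diag(1,1,1,1,1,1).

Now H_k = ker ∂_k / im ∂_{k+1}, so:

  H_0: rank C_0 − rank ∂_1 = 6 − 5 = 1, and the invariant factors of ∂_1 are all 1, so H_0 = Z.
  H_1: rank ker ∂_1 − rank ∂_2 = (12 − 5) − 6 = 1, and the invariant factors of ∂_2 are all 1, so H_1 = Z.
  H_2: rank ker ∂_2 − rank ∂_3 = (6 − 6) − 0 = 0, and there is no ∂_3, so H_2 = 0.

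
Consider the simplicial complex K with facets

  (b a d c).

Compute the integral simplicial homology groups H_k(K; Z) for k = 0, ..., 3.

H_0 ≅ Z,  H_1 = 0,  H_2 = 0,  H_3 = 0.

Take the total order a < b < c < d on the vertex set. Then K (dimension 3) consists of the simplices:

  0-simplices (4): a, b, c, d
  1-simplices (6): ab, ac, ad, bc, bd, cd
  2-simplices (4): abc, abd, acd, bcd
  3-simplices (1): abcd

giving chain groups C_0 ≅ Z^4, C_1 ≅ Z^6, C_2 ≅ Z^4, C_3 ≅ Z^1.

The boundary map ∂_1: C_1 → C_0 maps an edge to its endpoints' difference, ∂[p,q] = q − p. For instance
  ∂ac = c − a.
The resulting 4×6 matrix has rank 3, and its Smith normal form has invariant factors (1,1,1).

Boundary ∂_2: C_2 → C_1 maps a triangle to the signed sum of its edges. For instance
  ∂bcd = cd − bd + bc,
  ∂acd = cd − ad + ac.
The 6×4 boundary matrix has rank 3 and Smith normal form diag(1,1,1).

∂_3: C_3 → C_2 sends each 3-simplex σ to the alternating sum Σ_i (−1)^i (σ with its i-th vertex removed). For instance
  ∂abcd = bcd − acd + abd − abc.
As a 4×1 matrix over Z this has rank 1, with invariant factors (1).

Computing H_k = (kernel of ∂_k) / (image of ∂_{k+1}):

  H_0: rank C_0 − rank ∂_1 = 4 − 3 = 1, and the invariant factors of ∂_1 are all 1, so H_0 ≅ Z.
  H_1: rank ker ∂_1 − rank ∂_2 = (6 − 3) − 3 = 0, and the invariant factors of ∂_2 are all 1, so H_1 ≅ 0.
  H_2: rank ker ∂_2 − rank ∂_3 = (4 − 3) − 1 = 0, and the invariant factors of ∂_3 are all 1, so H_2 ≅ 0.
  H_3: rank ker ∂_3 − rank ∂_4 = (1 − 1) − 0 = 0, and there is no ∂_4, so H_3 ≅ 0.

(K is a triangulation of the 3-simplex.)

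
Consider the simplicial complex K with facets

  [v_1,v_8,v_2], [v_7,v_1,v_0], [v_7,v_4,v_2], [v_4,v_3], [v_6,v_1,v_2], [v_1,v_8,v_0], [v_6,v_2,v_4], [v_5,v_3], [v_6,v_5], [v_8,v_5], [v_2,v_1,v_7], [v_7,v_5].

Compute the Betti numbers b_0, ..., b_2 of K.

b_0 = 1, b_1 = 3, b_2 = 0.

Take the total order v_0 < v_1 < v_2 < v_3 < v_4 < v_5 < v_6 < v_7 < v_8 on the vertex set. Then K (dimension 2) consists of the simplices:

  0-simplices (9): [v_0], [v_1], [v_2], [v_3], [v_4], [v_5], [v_6], [v_7], [v_8]
  1-simplices (18): (18 of them)
  2-simplices (7): [v_0,v_1,v_7], [v_0,v_1,v_8], [v_1,v_2,v_6], [v_1,v_2,v_7], [v_1,v_2,v_8], [v_2,v_4,v_6], [v_2,v_4,v_7]

giving chain groups C_0 ≅ Z^9, C_1 ≅ Z^18, C_2 ≅ Z^7.

Boundary ∂_1: C_1 → C_0 sends each edge [p,q] (with p < q) to q − p. For instance
  ∂[v_1,v_8] = [v_8] − [v_1].
The resulting 9×18 matrix has rank 8, and its Smith normal form has invariant factors (1,1,1,1,1,1,1,1).

The boundary map ∂_2: C_2 → C_1 acts by ∂[p,q,r] = [q,r] − [p,r] + [p,q]. For instance
  ∂[v_2,v_4,v_6] = [v_4,v_6] − [v_2,v_6] + [v_2,v_4],
  ∂[v_1,v_2,v_6] = [v_2,v_6] − [v_1,v_6] + [v_1,v_2].
This gives a 18×7 integer matrix of rank 7; reducing to Smith normal form yields diagonal entries (1,1,1,1,1,1,1).

Now H_k = ker ∂_k / im ∂_{k+1}, so:

  H_0: rank C_0 − rank ∂_1 = 9 − 8 = 1, and the invariant factors of ∂_1 are all 1, so H_0 = Z.
  H_1: rank ker ∂_1 − rank ∂_2 = (18 − 8) − 7 = 3, and the invariant factors of ∂_2 are all 1, so H_1 = Z^3.
  H_2: rank ker ∂_2 − rank ∂_3 = (7 − 7) − 0 = 0, and there is no ∂_3, so H_2 = 0.

As a check, the Euler characteristic is 9 − 18 + 7 = -2, which agrees with 1 − 3 + 0 = -2.

Hence the Betti numbers are b_0 = 1, b_1 = 3, b_2 = 0.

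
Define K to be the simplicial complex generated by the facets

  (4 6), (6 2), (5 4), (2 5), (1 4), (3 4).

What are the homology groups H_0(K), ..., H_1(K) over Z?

Fix the vertex order 1 < 2 < 3 < 4 < 5 < 6 and write every simplex with vertices in increasing order. Then dim K = 1 and the simplices of K are:

  0-simplices (6): [1], [2], [3], [4], [5], [6]
  1-simplices (6): [1,4], [2,5], [2,6], [3,4], [4,5], [4,6]

Hence C_0 ≅ Z^6, C_1 ≅ Z^6.

∂_1: C_1 → C_0 maps an edge to its endpoints' difference, ∂[p,q] = q − p. For instance
  ∂[4,5] = [5] − [4].
The resulting 6×6 matrix has rank 5, and its Smith normal form has invariant factors (1,1,1,1,1).

Computing H_k = (kernel of ∂_k) / (image of ∂_{k+1}):

  H_0: rank C_0 − rank ∂_1 = 6 − 5 = 1, and the invariant factors of ∂_1 are all 1, so H_0 = Z.
  H_1: rank ker ∂_1 − rank ∂_2 = (6 − 5) − 0 = 1, and there is no ∂_2, so H_1 = Z.

H_0 ≅ Z,  H_1 ≅ Z.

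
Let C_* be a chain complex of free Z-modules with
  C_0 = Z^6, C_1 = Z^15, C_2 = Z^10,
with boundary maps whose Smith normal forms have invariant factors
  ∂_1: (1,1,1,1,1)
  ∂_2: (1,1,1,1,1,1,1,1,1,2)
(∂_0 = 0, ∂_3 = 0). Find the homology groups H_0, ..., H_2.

H_0 ≅ Z,  H_1 ≅ Z/2,  H_2 = 0.

H_0: b_0 = 6 − 0 − 5 = 1; torsion from ∂_1 factors > 1: none. So H_0 ≅ Z.
H_1: b_1 = 15 − 5 − 10 = 0; torsion from ∂_2 factors > 1: [2]. So H_1 ≅ Z/2.
H_2: b_2 = 10 − 10 − 0 = 0; torsion from ∂_3 factors > 1: none. So H_2 ≅ 0.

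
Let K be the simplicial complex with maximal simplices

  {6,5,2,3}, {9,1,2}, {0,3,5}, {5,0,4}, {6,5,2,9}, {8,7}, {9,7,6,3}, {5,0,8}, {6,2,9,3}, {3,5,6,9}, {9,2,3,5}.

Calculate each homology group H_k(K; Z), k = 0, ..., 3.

K has 10 vertices, 22 edges, 17 triangles, 6 3-simplices.
rank ∂_0 = 0, rank ∂_1 = 9 ⇒ b_0 = 10 − 0 − 9 = 1; all invariant factors of ∂_1 are 1 so no torsion. So H_0 = Z.
rank ∂_1 = 9, rank ∂_2 = 12 ⇒ b_1 = 22 − 9 − 12 = 1; all invariant factors of ∂_2 are 1 so no torsion. So H_1 = Z.
rank ∂_2 = 12, rank ∂_3 = 5 ⇒ b_2 = 17 − 12 − 5 = 0; all invariant factors of ∂_3 are 1 so no torsion. So H_2 = 0.
rank ∂_3 = 5, rank ∂_4 = 0 ⇒ b_3 = 6 − 5 − 0 = 1. So H_3 = Z.

H_0 ≅ Z,  H_1 ≅ Z,  H_2 = 0,  H_3 ≅ Z.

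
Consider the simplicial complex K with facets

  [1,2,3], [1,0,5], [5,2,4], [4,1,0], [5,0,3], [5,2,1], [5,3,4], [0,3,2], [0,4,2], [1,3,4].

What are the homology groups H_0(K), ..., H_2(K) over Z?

H_0 ≅ Z,  H_1 ≅ Z_2,  H_2 = 0.

We work with the vertex ordering 0 < 1 < 2 < 3 < 4 < 5. The simplices of K, each written with vertices in increasing order, are:

  0-simplices (6): [0], [1], [2], [3], [4], [5]
  1-simplices (15): [0,1], [0,2], [0,3], [0,4], [0,5], [1,2], [1,3], [1,4], [1,5], [2,3], [2,4], [2,5], [3,4], [3,5], [4,5]
  2-simplices (10): [0,1,4], [0,1,5], [0,2,3], [0,2,4], [0,3,5], [1,2,3], [1,2,5], [1,3,4], [2,4,5], [3,4,5]

giving chain groups C_0 ≅ Z^6, C_1 ≅ Z^15, C_2 ≅ Z^10.

Boundary ∂_1: C_1 → C_0 sends each edge [p,q] (with p < q) to q − p. For instance
  ∂[1,4] = [4] − [1].
The 6×15 boundary matrix has rank 5 and Smith normal form diag(1,1,1,1,1).

∂_2: C_2 → C_1 sends each 2-simplex [p,q,r] to [q,r] − [p,r] + [p,q]. For instance
  ∂[0,3,5] = [3,5] − [0,5] + [0,3],
  ∂[0,2,3] = [2,3] − [0,3] + [0,2].
The 15×10 boundary matrix has rank 10 and Smith normal form diag(1,1,1,1,1,1,1,1,1,2).

Reading off H_k = ker ∂_k / im ∂_{k+1}:

  H_0: rank C_0 − rank ∂_1 = 6 − 5 = 1, and the invariant factors of ∂_1 are all 1, so H_0 ≅ Z.
  H_1: rank ker ∂_1 − rank ∂_2 = (15 − 5) − 10 = 0, and ∂_2 has invariant factor 2 > 1, so H_1 ≅ Z_2.
  H_2: rank ker ∂_2 − rank ∂_3 = (10 − 10) − 0 = 0, and there is no ∂_3, so H_2 ≅ 0.

(K is a triangulation of the real projective plane RP^2.)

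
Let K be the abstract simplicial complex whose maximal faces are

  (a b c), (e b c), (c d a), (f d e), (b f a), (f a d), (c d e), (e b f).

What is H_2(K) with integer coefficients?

Fix the vertex order a < b < c < d < e < f and write every simplex with vertices in increasing order. Then dim K = 2 and the simplices of K are:

  0-simplices (6): a, b, c, d, e, f
  1-simplices (12): ab, ac, ad, af, bc, be, bf, cd, ce, de, df, ef
  2-simplices (8): abc, abf, acd, adf, bce, bef, cde, def

Hence C_0 ≅ Z^6, C_1 ≅ Z^12, C_2 ≅ Z^8.

∂_1: C_1 → C_0 maps an edge to its endpoints' difference, ∂[p,q] = q − p.
The resulting 6×12 matrix has rank 5, and its Smith normal form has invariant factors (1,1,1,1,1).

The boundary map ∂_2: C_2 → C_1 acts by ∂[p,q,r] = [q,r] − [p,r] + [p,q]. For instance
  ∂abc = bc − ac + ab,
  ∂adf = df − af + ad.
The resulting 12×8 matrix has rank 7, and its Smith normal form has invariant factors (1,1,1,1,1,1,1).

Reading off H_k = ker ∂_k / im ∂_{k+1}:

  H_2: rank ker ∂_2 − rank ∂_3 = (8 − 7) − 0 = 1, and there is no ∂_3, so H_2 ≅ Z.

H_2 ≅ Z.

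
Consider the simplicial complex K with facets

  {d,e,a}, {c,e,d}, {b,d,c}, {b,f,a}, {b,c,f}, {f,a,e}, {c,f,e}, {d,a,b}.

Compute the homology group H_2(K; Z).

H_2 ≅ Z.

Order the vertices as a < b < c < d < e < f. Listing each simplex with vertices in this order, K has dimension 2 with simplices:

  0-simplices (6): a, b, c, d, e, f
  1-simplices (12): ab, ad, ae, af, bc, bd, bf, cd, ce, cf, de, ef
  2-simplices (8): abd, abf, ade, aef, bcd, bcf, cde, cef

giving chain groups C_0 ≅ Z^6, C_1 ≅ Z^12, C_2 ≅ Z^8.

The boundary map ∂_1: C_1 → C_0 is given by ∂[p,q] = [q] − [p].
As a 6×12 matrix over Z this has rank 5, with invariant factors (1,1,1,1,1).

∂_2: C_2 → C_1 acts by ∂[p,q,r] = [q,r] − [p,r] + [p,q]. For instance
  ∂aef = ef − af + ae,
  ∂cde = de − ce + cd.
The 12×8 boundary matrix has rank 7 and Smith normal form diag(1,1,1,1,1,1,1).

Reading off H_k = ker ∂_k / im ∂_{k+1}:

  H_2: rank ker ∂_2 − rank ∂_3 = (8 − 7) − 0 = 1, and there is no ∂_3, so H_2 = Z.

(K is a triangulation of the 2-sphere S^2.)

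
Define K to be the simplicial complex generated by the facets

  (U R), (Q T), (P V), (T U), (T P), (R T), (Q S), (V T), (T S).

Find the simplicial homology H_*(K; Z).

We work with the vertex ordering P < Q < R < S < T < U < V. The simplices of K, each written with vertices in increasing order, are:

  0-simplices (7): P, Q, R, S, T, U, V
  1-simplices (9): PT, PV, QS, QT, RT, RU, ST, TU, TV

Hence C_0 ≅ Z^7, C_1 ≅ Z^9.

∂_1: C_1 → C_0 sends each edge [p,q] (with p < q) to q − p. For instance
  ∂ST = T − S.
This gives a 7×9 integer matrix of rank 6; reducing to Smith normal form yields diagonal entries (1,1,1,1,1,1).

Now H_k = ker ∂_k / im ∂_{k+1}, so:

  H_0: rank C_0 − rank ∂_1 = 7 − 6 = 1, and the invariant factors of ∂_1 are all 1, so H_0 = Z.
  H_1: rank ker ∂_1 − rank ∂_2 = (9 − 6) − 0 = 3, and there is no ∂_2, so H_1 = Z^3.

As a check, the Euler characteristic is 7 − 9 = -2, which agrees with 1 − 3 = -2.

H_0 = Z,  H_1 = Z^3.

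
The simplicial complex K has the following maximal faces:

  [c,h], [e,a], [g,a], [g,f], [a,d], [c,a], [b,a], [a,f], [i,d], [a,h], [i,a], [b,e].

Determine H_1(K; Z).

Fix the vertex order a < b < c < d < e < f < g < h < i and write every simplex with vertices in increasing order. Then dim K = 1 and the simplices of K are:

  0-simplices (9): a, b, c, d, e, f, g, h, i
  1-simplices (12): ab, ac, ad, ae, af, ag, ah, ai, be, ch, di, fg

giving chain groups C_0 ≅ Z^9, C_1 ≅ Z^12.

∂_1: C_1 → C_0 is given by ∂[p,q] = [q] − [p]. For instance
  ∂ac = c − a.
This gives a 9×12 integer matrix of rank 8; reducing to Smith normal form yields diagonal entries (1,1,1,1,1,1,1,1).

Now H_k = ker ∂_k / im ∂_{k+1}, so:

  H_1: rank ker ∂_1 − rank ∂_2 = (12 − 8) − 0 = 4, and there is no ∂_2, so H_1 = Z^4.

(K is a triangulation of a wedge of 4 circles.)

H_1 = Z^4.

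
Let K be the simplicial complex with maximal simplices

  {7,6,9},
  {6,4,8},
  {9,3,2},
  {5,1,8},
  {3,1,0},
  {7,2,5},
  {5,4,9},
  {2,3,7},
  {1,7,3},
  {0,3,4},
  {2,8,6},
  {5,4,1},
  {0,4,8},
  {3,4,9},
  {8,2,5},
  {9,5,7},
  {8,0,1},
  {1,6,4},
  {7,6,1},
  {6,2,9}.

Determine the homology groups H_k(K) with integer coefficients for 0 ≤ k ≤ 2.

Fix the vertex order 0 < 1 < 2 < 3 < 4 < 5 < 6 < 7 < 8 < 9 and write every simplex with vertices in increasing order. Then dim K = 2 and the simplices of K are:

  0-simplices (10): [0], [1], [2], [3], [4], [5], [6], [7], [8], [9]
  1-simplices (30): (30 of them)
  2-simplices (20): (20 of them)

Hence C_0 ≅ Z^10, C_1 ≅ Z^30, C_2 ≅ Z^20.

∂_1: C_1 → C_0 sends each edge [p,q] (with p < q) to q − p. For instance
  ∂[7,9] = [9] − [7].
As a 10×30 matrix over Z this has rank 9, with invariant factors (1,1,1,1,1,1,1,1,1).

The boundary map ∂_2: C_2 → C_1 sends each 2-simplex [p,q,r] to [q,r] − [p,r] + [p,q]. For instance
  ∂[2,5,7] = [5,7] − [2,7] + [2,5],
  ∂[3,4,9] = [4,9] − [3,9] + [3,4].
The 30×20 boundary matrix has rank 20 and Smith normal form diag(1,1,1,1,1,1,1,1,1,1,1,1,1,1,1,1,1,1,1,2).

Reading off H_k = ker ∂_k / im ∂_{k+1}:

  H_0: rank C_0 − rank ∂_1 = 10 − 9 = 1, and the invariant factors of ∂_1 are all 1, so H_0 ≅ Z.
  H_1: rank ker ∂_1 − rank ∂_2 = (30 − 9) − 20 = 1, and ∂_2 has invariant factor 2 > 1, so H_1 ≅ Z ⊕ Z/2.
  H_2: rank ker ∂_2 − rank ∂_3 = (20 − 20) − 0 = 0, and there is no ∂_3, so H_2 ≅ 0.

(K is a triangulation of the Klein bottle.)

H_0 = Z,  H_1 = Z ⊕ Z/2,  H_2 = 0.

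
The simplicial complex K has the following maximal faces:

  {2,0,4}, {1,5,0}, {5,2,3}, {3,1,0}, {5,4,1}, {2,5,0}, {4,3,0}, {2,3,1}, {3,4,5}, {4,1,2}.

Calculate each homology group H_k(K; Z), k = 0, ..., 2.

Order the vertices as 0 < 1 < 2 < 3 < 4 < 5. Listing each simplex with vertices in this order, K has dimension 2 with simplices:

  0-simplices (6): [0], [1], [2], [3], [4], [5]
  1-simplices (15): [0,1], [0,2], [0,3], [0,4], [0,5], [1,2], [1,3], [1,4], [1,5], [2,3], [2,4], [2,5], [3,4], [3,5], [4,5]
  2-simplices (10): [0,1,3], [0,1,5], [0,2,4], [0,2,5], [0,3,4], [1,2,3], [1,2,4], [1,4,5], [2,3,5], [3,4,5]

Hence C_0 ≅ Z^6, C_1 ≅ Z^15, C_2 ≅ Z^10.

∂_1: C_1 → C_0 maps an edge to its endpoints' difference, ∂[p,q] = q − p. For instance
  ∂[1,3] = [3] − [1].
As a 6×15 matrix over Z this has rank 5, with invariant factors (1,1,1,1,1).

The boundary map ∂_2: C_2 → C_1 sends each 2-simplex [p,q,r] to [q,r] − [p,r] + [p,q]. For instance
  ∂[0,2,4] = [2,4] − [0,4] + [0,2],
  ∂[2,3,5] = [3,5] − [2,5] + [2,3].
The 15×10 boundary matrix has rank 10 and Smith normal form diag(1,1,1,1,1,1,1,1,1,2).

From H_k ≅ ker(∂_k) / im(∂_{k+1}) we obtain:

  H_0: rank C_0 − rank ∂_1 = 6 − 5 = 1, and the invariant factors of ∂_1 are all 1, so H_0 = Z.
  H_1: rank ker ∂_1 − rank ∂_2 = (15 − 5) − 10 = 0, and ∂_2 has invariant factor 2 > 1, so H_1 = Z/2.
  H_2: rank ker ∂_2 − rank ∂_3 = (10 − 10) − 0 = 0, and there is no ∂_3, so H_2 = 0.

H_0 ≅ Z,  H_1 ≅ Z/2,  H_2 = 0.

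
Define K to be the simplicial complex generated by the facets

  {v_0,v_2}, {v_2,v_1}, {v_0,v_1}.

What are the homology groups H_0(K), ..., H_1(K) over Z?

H_0 = Z,  H_1 = Z.

K has 3 vertices, 3 edges.
rank ∂_0 = 0, rank ∂_1 = 2 ⇒ b_0 = 3 − 0 − 2 = 1; all invariant factors of ∂_1 are 1 so no torsion. So H_0 ≅ Z.
rank ∂_1 = 2, rank ∂_2 = 0 ⇒ b_1 = 3 − 2 − 0 = 1. So H_1 ≅ Z.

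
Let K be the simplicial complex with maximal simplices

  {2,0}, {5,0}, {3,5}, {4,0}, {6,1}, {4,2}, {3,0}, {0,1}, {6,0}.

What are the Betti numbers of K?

b_0 = 1, b_1 = 3.

K has 7 vertices, 9 edges.
rank ∂_0 = 0, rank ∂_1 = 6 ⇒ b_0 = 7 − 0 − 6 = 1; all invariant factors of ∂_1 are 1 so no torsion. So H_0 = Z.
rank ∂_1 = 6, rank ∂_2 = 0 ⇒ b_1 = 9 − 6 − 0 = 3. So H_1 = Z^3.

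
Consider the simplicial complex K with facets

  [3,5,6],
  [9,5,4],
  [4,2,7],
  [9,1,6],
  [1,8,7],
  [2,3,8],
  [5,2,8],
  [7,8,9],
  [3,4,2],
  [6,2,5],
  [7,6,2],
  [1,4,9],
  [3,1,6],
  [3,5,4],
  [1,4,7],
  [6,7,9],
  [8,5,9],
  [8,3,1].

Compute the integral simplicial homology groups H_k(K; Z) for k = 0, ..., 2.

H_0 = Z,  H_1 = Z ⊕ Z/2Z,  H_2 = 0.

Take the total order 1 < 2 < 3 < 4 < 5 < 6 < 7 < 8 < 9 on the vertex set. Then K (dimension 2) consists of the simplices:

  0-simplices (9): [1], [2], [3], [4], [5], [6], [7], [8], [9]
  1-simplices (27): (27 of them)
  2-simplices (18): [1,3,6], [1,3,8], [1,4,7], [1,4,9], [1,6,9], [1,7,8], [2,3,4], [2,3,8], [2,4,7], [2,5,6], [2,5,8], [2,6,7], [3,4,5], [3,5,6], [4,5,9], [5,8,9], [6,7,9], [7,8,9]

Hence C_0 ≅ Z^9, C_1 ≅ Z^27, C_2 ≅ Z^18.

Boundary ∂_1: C_1 → C_0 maps an edge to its endpoints' difference, ∂[p,q] = q − p.
The resulting 9×27 matrix has rank 8, and its Smith normal form has invariant factors (1,1,1,1,1,1,1,1).

Boundary ∂_2: C_2 → C_1 maps a triangle to the signed sum of its edges. For instance
  ∂[2,3,4] = [3,4] − [2,4] + [2,3],
  ∂[1,3,8] = [3,8] − [1,8] + [1,3].
As a 27×18 matrix over Z this has rank 18, with invariant factors (1,1,1,1,1,1,1,1,1,1,1,1,1,1,1,1,1,2).

Now H_k = ker ∂_k / im ∂_{k+1}, so:

  H_0: rank C_0 − rank ∂_1 = 9 − 8 = 1, and the invariant factors of ∂_1 are all 1, so H_0 = Z.
  H_1: rank ker ∂_1 − rank ∂_2 = (27 − 8) − 18 = 1, and ∂_2 has invariant factor 2 > 1, so H_1 = Z ⊕ Z/2Z.
  H_2: rank ker ∂_2 − rank ∂_3 = (18 − 18) − 0 = 0, and there is no ∂_3, so H_2 = 0.

As a check, the Euler characteristic is 9 − 27 + 18 = 0, which agrees with 1 − 1 + 0 = 0.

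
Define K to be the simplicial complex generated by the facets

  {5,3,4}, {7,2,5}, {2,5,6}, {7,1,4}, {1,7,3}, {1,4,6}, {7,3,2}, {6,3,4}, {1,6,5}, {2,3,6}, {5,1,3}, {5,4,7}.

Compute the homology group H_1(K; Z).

We work with the vertex ordering 1 < 2 < 3 < 4 < 5 < 6 < 7. The simplices of K, each written with vertices in increasing order, are:

  0-simplices (7): [1], [2], [3], [4], [5], [6], [7]
  1-simplices (18): [1,3], [1,4], [1,5], [1,6], [1,7], [2,3], [2,5], [2,6], [2,7], [3,4], [3,5], [3,6], [3,7], [4,5], [4,6], [4,7], [5,6], [5,7]
  2-simplices (12): [1,3,5], [1,3,7], [1,4,6], [1,4,7], [1,5,6], [2,3,6], [2,3,7], [2,5,6], [2,5,7], [3,4,5], [3,4,6], [4,5,7]

so the chain groups are C_0 ≅ Z^7, C_1 ≅ Z^18, C_2 ≅ Z^12.

The boundary map ∂_1: C_1 → C_0 maps an edge to its endpoints' difference, ∂[p,q] = q − p. For instance
  ∂[3,5] = [5] − [3].
The 7×18 boundary matrix has rank 6 and Smith normal form diag(1,1,1,1,1,1).

The boundary map ∂_2: C_2 → C_1 sends each 2-simplex [p,q,r] to [q,r] − [p,r] + [p,q]. For instance
  ∂[1,3,5] = [3,5] − [1,5] + [1,3],
  ∂[2,3,6] = [3,6] − [2,6] + [2,3].
As a 18×12 matrix over Z this has rank 12, with invariant factors (1,1,1,1,1,1,1,1,1,1,1,2).

Reading off H_k = ker ∂_k / im ∂_{k+1}:

  H_1: rank ker ∂_1 − rank ∂_2 = (18 − 6) − 12 = 0, and ∂_2 has invariant factor 2 > 1, so H_1 ≅ Z/2Z.

(K is a triangulation of the real projective plane RP^2.)

H_1 ≅ Z/2Z.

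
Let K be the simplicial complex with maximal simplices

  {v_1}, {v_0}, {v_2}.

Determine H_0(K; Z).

H_0 ≅ Z^3.

We work with the vertex ordering v_0 < v_1 < v_2. The simplices of K, each written with vertices in increasing order, are:

  0-simplices (3): [v_0], [v_1], [v_2]

Hence C_0 ≅ Z^3.

Reading off H_k = ker ∂_k / im ∂_{k+1}:

  H_0: rank C_0 − rank ∂_1 = 3 − 0 = 3, and there is no ∂_1, so H_0 ≅ Z^3.

(K is a triangulation of a set of 3 points.)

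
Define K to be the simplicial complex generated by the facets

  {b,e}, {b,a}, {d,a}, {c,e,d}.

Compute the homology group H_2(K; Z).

H_2 = 0.

Fix the vertex order a < b < c < d < e and write every simplex with vertices in increasing order. Then dim K = 2 and the simplices of K are:

  0-simplices (5): a, b, c, d, e
  1-simplices (6): ab, ad, be, cd, ce, de
  2-simplices (1): cde

giving chain groups C_0 ≅ Z^5, C_1 ≅ Z^6, C_2 ≅ Z^1.

Boundary ∂_1: C_1 → C_0 maps an edge to its endpoints' difference, ∂[p,q] = q − p.
The 5×6 boundary matrix has rank 4 and Smith normal form diag(1,1,1,1).

∂_2: C_2 → C_1 sends each 2-simplex [p,q,r] to [q,r] − [p,r] + [p,q]. For instance
  ∂cde = de − ce + cd.
The resulting 6×1 matrix has rank 1, and its Smith normal form has invariant factors (1).

Computing H_k = (kernel of ∂_k) / (image of ∂_{k+1}):

  H_2: rank ker ∂_2 − rank ∂_3 = (1 − 1) − 0 = 0, and there is no ∂_3, so H_2 = 0.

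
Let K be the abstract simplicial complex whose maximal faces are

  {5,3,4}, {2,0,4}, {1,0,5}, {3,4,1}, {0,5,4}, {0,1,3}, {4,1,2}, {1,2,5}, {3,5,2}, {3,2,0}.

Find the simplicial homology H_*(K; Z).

K has 6 vertices, 15 edges, 10 triangles.
rank ∂_0 = 0, rank ∂_1 = 5 ⇒ b_0 = 6 − 0 − 5 = 1; all invariant factors of ∂_1 are 1 so no torsion. So H_0 ≅ Z.
rank ∂_1 = 5, rank ∂_2 = 10 ⇒ b_1 = 15 − 5 − 10 = 0; ∂_2 has invariant factor(s) [2] giving torsion. So H_1 ≅ Z/2.
rank ∂_2 = 10, rank ∂_3 = 0 ⇒ b_2 = 10 − 10 − 0 = 0. So H_2 ≅ 0.

H_0 ≅ Z,  H_1 ≅ Z/2,  H_2 = 0.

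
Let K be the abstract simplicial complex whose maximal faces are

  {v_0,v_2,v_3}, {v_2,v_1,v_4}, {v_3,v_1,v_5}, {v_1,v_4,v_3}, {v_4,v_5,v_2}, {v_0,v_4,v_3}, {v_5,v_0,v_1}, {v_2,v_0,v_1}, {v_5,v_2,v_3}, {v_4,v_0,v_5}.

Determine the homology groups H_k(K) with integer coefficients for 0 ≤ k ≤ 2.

Fix the vertex order v_0 < v_1 < v_2 < v_3 < v_4 < v_5 and write every simplex with vertices in increasing order. Then dim K = 2 and the simplices of K are:

  0-simplices (6): [v_0], [v_1], [v_2], [v_3], [v_4], [v_5]
  1-simplices (15): (15 of them)
  2-simplices (10): [v_0,v_1,v_2], [v_0,v_1,v_5], [v_0,v_2,v_3], [v_0,v_3,v_4], [v_0,v_4,v_5], [v_1,v_2,v_4], [v_1,v_3,v_4], [v_1,v_3,v_5], [v_2,v_3,v_5], [v_2,v_4,v_5]

Hence C_0 ≅ Z^6, C_1 ≅ Z^15, C_2 ≅ Z^10.

∂_1: C_1 → C_0 sends each edge [p,q] (with p < q) to q − p.
As a 6×15 matrix over Z this has rank 5, with invariant factors (1,1,1,1,1).

∂_2: C_2 → C_1 acts by ∂[p,q,r] = [q,r] − [p,r] + [p,q]. For instance
  ∂[v_0,v_4,v_5] = [v_4,v_5] − [v_0,v_5] + [v_0,v_4],
  ∂[v_2,v_4,v_5] = [v_4,v_5] − [v_2,v_5] + [v_2,v_4].
This gives a 15×10 integer matrix of rank 10; reducing to Smith normal form yields diagonal entries (1,1,1,1,1,1,1,1,1,2).

Reading off H_k = ker ∂_k / im ∂_{k+1}:

  H_0: rank C_0 − rank ∂_1 = 6 − 5 = 1, and the invariant factors of ∂_1 are all 1, so H_0 ≅ Z.
  H_1: rank ker ∂_1 − rank ∂_2 = (15 − 5) − 10 = 0, and ∂_2 has invariant factor 2 > 1, so H_1 ≅ Z/2Z.
  H_2: rank ker ∂_2 − rank ∂_3 = (10 − 10) − 0 = 0, and there is no ∂_3, so H_2 ≅ 0.

H_0 ≅ Z,  H_1 ≅ Z/2Z,  H_2 = 0.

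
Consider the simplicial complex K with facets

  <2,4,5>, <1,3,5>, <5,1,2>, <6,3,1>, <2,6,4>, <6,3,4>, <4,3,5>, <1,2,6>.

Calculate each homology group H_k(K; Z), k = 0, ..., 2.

H_0 = Z,  H_1 = 0,  H_2 = Z.

Take the total order 1 < 2 < 3 < 4 < 5 < 6 on the vertex set. Then K (dimension 2) consists of the simplices:

  0-simplices (6): [1], [2], [3], [4], [5], [6]
  1-simplices (12): [1,2], [1,3], [1,5], [1,6], [2,4], [2,5], [2,6], [3,4], [3,5], [3,6], [4,5], [4,6]
  2-simplices (8): [1,2,5], [1,2,6], [1,3,5], [1,3,6], [2,4,5], [2,4,6], [3,4,5], [3,4,6]

Hence C_0 ≅ Z^6, C_1 ≅ Z^12, C_2 ≅ Z^8.

∂_1: C_1 → C_0 sends each edge [p,q] (with p < q) to q − p. For instance
  ∂[1,5] = [5] − [1].
This gives a 6×12 integer matrix of rank 5; reducing to Smith normal form yields diagonal entries (1,1,1,1,1).

The boundary map ∂_2: C_2 → C_1 acts by ∂[p,q,r] = [q,r] − [p,r] + [p,q]. For instance
  ∂[1,3,6] = [3,6] − [1,6] + [1,3],
  ∂[1,3,5] = [3,5] − [1,5] + [1,3].
As a 12×8 matrix over Z this has rank 7, with invariant factors (1,1,1,1,1,1,1).

From H_k ≅ ker(∂_k) / im(∂_{k+1}) we obtain:

  H_0: rank C_0 − rank ∂_1 = 6 − 5 = 1, and the invariant factors of ∂_1 are all 1, so H_0 = Z.
  H_1: rank ker ∂_1 − rank ∂_2 = (12 − 5) − 7 = 0, and the invariant factors of ∂_2 are all 1, so H_1 = 0.
  H_2: rank ker ∂_2 − rank ∂_3 = (8 − 7) − 0 = 1, and there is no ∂_3, so H_2 = Z.

(K is a triangulation of the 2-sphere S^2.)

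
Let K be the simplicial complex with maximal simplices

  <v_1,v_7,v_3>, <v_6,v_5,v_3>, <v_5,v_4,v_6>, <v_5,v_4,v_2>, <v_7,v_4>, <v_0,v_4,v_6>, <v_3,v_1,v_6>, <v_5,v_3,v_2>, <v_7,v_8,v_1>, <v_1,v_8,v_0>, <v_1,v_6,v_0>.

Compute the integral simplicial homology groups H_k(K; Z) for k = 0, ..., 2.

K has 9 vertices, 19 edges, 10 triangles.
rank ∂_0 = 0, rank ∂_1 = 8 ⇒ b_0 = 9 − 0 − 8 = 1; all invariant factors of ∂_1 are 1 so no torsion. So H_0 ≅ Z.
rank ∂_1 = 8, rank ∂_2 = 10 ⇒ b_1 = 19 − 8 − 10 = 1; all invariant factors of ∂_2 are 1 so no torsion. So H_1 ≅ Z.
rank ∂_2 = 10, rank ∂_3 = 0 ⇒ b_2 = 10 − 10 − 0 = 0. So H_2 ≅ 0.

H_0 = Z,  H_1 = Z,  H_2 = 0.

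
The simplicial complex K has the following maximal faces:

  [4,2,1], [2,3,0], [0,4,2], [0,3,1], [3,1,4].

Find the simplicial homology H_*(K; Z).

H_0 ≅ Z,  H_1 ≅ Z,  H_2 = 0.

We work with the vertex ordering 0 < 1 < 2 < 3 < 4. The simplices of K, each written with vertices in increasing order, are:

  0-simplices (5): [0], [1], [2], [3], [4]
  1-simplices (10): [0,1], [0,2], [0,3], [0,4], [1,2], [1,3], [1,4], [2,3], [2,4], [3,4]
  2-simplices (5): [0,1,3], [0,2,3], [0,2,4], [1,2,4], [1,3,4]

so the chain groups are C_0 ≅ Z^5, C_1 ≅ Z^10, C_2 ≅ Z^5.

∂_1: C_1 → C_0 maps an edge to its endpoints' difference, ∂[p,q] = q − p.
The 5×10 boundary matrix has rank 4 and Smith normal form diag(1,1,1,1).

∂_2: C_2 → C_1 sends each 2-simplex [p,q,r] to [q,r] − [p,r] + [p,q]. For instance
  ∂[0,2,4] = [2,4] − [0,4] + [0,2],
  ∂[0,1,3] = [1,3] − [0,3] + [0,1].
As a 10×5 matrix over Z this has rank 5, with invariant factors (1,1,1,1,1).

Computing H_k = (kernel of ∂_k) / (image of ∂_{k+1}):

  H_0: rank C_0 − rank ∂_1 = 5 − 4 = 1, and the invariant factors of ∂_1 are all 1, so H_0 = Z.
  H_1: rank ker ∂_1 − rank ∂_2 = (10 − 4) − 5 = 1, and the invariant factors of ∂_2 are all 1, so H_1 = Z.
  H_2: rank ker ∂_2 − rank ∂_3 = (5 − 5) − 0 = 0, and there is no ∂_3, so H_2 = 0.

As a check, the Euler characteristic is 5 − 10 + 5 = 0, which agrees with 1 − 1 + 0 = 0.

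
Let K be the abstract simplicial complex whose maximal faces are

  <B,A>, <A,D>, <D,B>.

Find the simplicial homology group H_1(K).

Take the total order A < B < D on the vertex set. Then K (dimension 1) consists of the simplices:

  0-simplices (3): A, B, D
  1-simplices (3): AB, AD, BD

Hence C_0 ≅ Z^3, C_1 ≅ Z^3.

Boundary ∂_1: C_1 → C_0 sends each edge [p,q] (with p < q) to q − p. For instance
  ∂AD = D − A.
The resulting 3×3 matrix has rank 2, and its Smith normal form has invariant factors (1,1).

Computing H_k = (kernel of ∂_k) / (image of ∂_{k+1}):

  H_1: rank ker ∂_1 − rank ∂_2 = (3 − 2) − 0 = 1, and there is no ∂_2, so H_1 ≅ Z.

H_1 = Z.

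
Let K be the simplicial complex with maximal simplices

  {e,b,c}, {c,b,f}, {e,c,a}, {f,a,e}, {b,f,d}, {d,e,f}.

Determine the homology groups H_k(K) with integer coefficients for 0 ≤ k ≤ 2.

H_0 ≅ Z,  H_1 ≅ Z,  H_2 = 0.

Take the total order a < b < c < d < e < f on the vertex set. Then K (dimension 2) consists of the simplices:

  0-simplices (6): a, b, c, d, e, f
  1-simplices (12): ac, ae, af, bc, bd, be, bf, ce, cf, de, df, ef
  2-simplices (6): ace, aef, bce, bcf, bdf, def

giving chain groups C_0 ≅ Z^6, C_1 ≅ Z^12, C_2 ≅ Z^6.

Boundary ∂_1: C_1 → C_0 maps an edge to its endpoints' difference, ∂[p,q] = q − p. For instance
  ∂bc = c − b.
The resulting 6×12 matrix has rank 5, and its Smith normal form has invariant factors (1,1,1,1,1).

∂_2: C_2 → C_1 maps a triangle to the signed sum of its edges. For instance
  ∂bce = ce − be + bc,
  ∂bcf = cf − bf + bc.
The resulting 12×6 matrix has rank 6, and its Smith normal form has invariant factors (1,1,1,1,1,1).

Computing H_k = (kernel of ∂_k) / (image of ∂_{k+1}):

  H_0: rank C_0 − rank ∂_1 = 6 − 5 = 1, and the invariant factors of ∂_1 are all 1, so H_0 = Z.
  H_1: rank ker ∂_1 − rank ∂_2 = (12 − 5) − 6 = 1, and the invariant factors of ∂_2 are all 1, so H_1 = Z.
  H_2: rank ker ∂_2 − rank ∂_3 = (6 − 6) − 0 = 0, and there is no ∂_3, so H_2 = 0.

As a check, the Euler characteristic is 6 − 12 + 6 = 0, which agrees with 1 − 1 + 0 = 0.
(K is a triangulation of the cylinder S^1 x I.)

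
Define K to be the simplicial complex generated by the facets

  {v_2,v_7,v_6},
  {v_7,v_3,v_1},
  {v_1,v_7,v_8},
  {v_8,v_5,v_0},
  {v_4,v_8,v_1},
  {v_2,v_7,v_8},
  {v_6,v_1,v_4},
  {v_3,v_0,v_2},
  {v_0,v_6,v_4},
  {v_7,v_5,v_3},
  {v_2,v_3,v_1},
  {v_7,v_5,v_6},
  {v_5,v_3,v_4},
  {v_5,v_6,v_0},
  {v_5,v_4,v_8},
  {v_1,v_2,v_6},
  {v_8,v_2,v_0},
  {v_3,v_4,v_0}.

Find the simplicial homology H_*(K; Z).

H_0 = Z,  H_1 = Z ⊕ Z/2Z,  H_2 = 0.

Take the total order v_0 < v_1 < v_2 < v_3 < v_4 < v_5 < v_6 < v_7 < v_8 on the vertex set. Then K (dimension 2) consists of the simplices:

  0-simplices (9): [v_0], [v_1], [v_2], [v_3], [v_4], [v_5], [v_6], [v_7], [v_8]
  1-simplices (27): (27 of them)
  2-simplices (18): (18 of them)

so the chain groups are C_0 ≅ Z^9, C_1 ≅ Z^27, C_2 ≅ Z^18.

Boundary ∂_1: C_1 → C_0 is given by ∂[p,q] = [q] − [p].
The 9×27 boundary matrix has rank 8 and Smith normal form diag(1,1,1,1,1,1,1,1).

∂_2: C_2 → C_1 sends each 2-simplex [p,q,r] to [q,r] − [p,r] + [p,q]. For instance
  ∂[v_0,v_3,v_4] = [v_3,v_4] − [v_0,v_4] + [v_0,v_3],
  ∂[v_1,v_7,v_8] = [v_7,v_8] − [v_1,v_8] + [v_1,v_7].
As a 27×18 matrix over Z this has rank 18, with invariant factors (1,1,1,1,1,1,1,1,1,1,1,1,1,1,1,1,1,2).

Reading off H_k = ker ∂_k / im ∂_{k+1}:

  H_0: rank C_0 − rank ∂_1 = 9 − 8 = 1, and the invariant factors of ∂_1 are all 1, so H_0 = Z.
  H_1: rank ker ∂_1 − rank ∂_2 = (27 − 8) − 18 = 1, and ∂_2 has invariant factor 2 > 1, so H_1 = Z ⊕ Z/2Z.
  H_2: rank ker ∂_2 − rank ∂_3 = (18 − 18) − 0 = 0, and there is no ∂_3, so H_2 = 0.

As a check, the Euler characteristic is 9 − 27 + 18 = 0, which agrees with 1 − 1 + 0 = 0.
(K is a triangulation of the Klein bottle.)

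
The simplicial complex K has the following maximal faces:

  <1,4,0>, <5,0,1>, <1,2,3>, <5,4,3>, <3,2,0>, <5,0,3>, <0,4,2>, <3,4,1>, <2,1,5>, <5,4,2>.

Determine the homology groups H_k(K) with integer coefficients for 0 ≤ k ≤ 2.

H_0 ≅ Z,  H_1 ≅ Z_2,  H_2 = 0.

Order the vertices as 0 < 1 < 2 < 3 < 4 < 5. Listing each simplex with vertices in this order, K has dimension 2 with simplices:

  0-simplices (6): [0], [1], [2], [3], [4], [5]
  1-simplices (15): [0,1], [0,2], [0,3], [0,4], [0,5], [1,2], [1,3], [1,4], [1,5], [2,3], [2,4], [2,5], [3,4], [3,5], [4,5]
  2-simplices (10): [0,1,4], [0,1,5], [0,2,3], [0,2,4], [0,3,5], [1,2,3], [1,2,5], [1,3,4], [2,4,5], [3,4,5]

so the chain groups are C_0 ≅ Z^6, C_1 ≅ Z^15, C_2 ≅ Z^10.

∂_1: C_1 → C_0 maps an edge to its endpoints' difference, ∂[p,q] = q − p.
As a 6×15 matrix over Z this has rank 5, with invariant factors (1,1,1,1,1).

Boundary ∂_2: C_2 → C_1 maps a triangle to the signed sum of its edges. For instance
  ∂[1,2,3] = [2,3] − [1,3] + [1,2],
  ∂[1,2,5] = [2,5] − [1,5] + [1,2].
This gives a 15×10 integer matrix of rank 10; reducing to Smith normal form yields diagonal entries (1,1,1,1,1,1,1,1,1,2).

Reading off H_k = ker ∂_k / im ∂_{k+1}:

  H_0: rank C_0 − rank ∂_1 = 6 − 5 = 1, and the invariant factors of ∂_1 are all 1, so H_0 = Z.
  H_1: rank ker ∂_1 − rank ∂_2 = (15 − 5) − 10 = 0, and ∂_2 has invariant factor 2 > 1, so H_1 = Z_2.
  H_2: rank ker ∂_2 − rank ∂_3 = (10 − 10) − 0 = 0, and there is no ∂_3, so H_2 = 0.

(K is a triangulation of the real projective plane RP^2.)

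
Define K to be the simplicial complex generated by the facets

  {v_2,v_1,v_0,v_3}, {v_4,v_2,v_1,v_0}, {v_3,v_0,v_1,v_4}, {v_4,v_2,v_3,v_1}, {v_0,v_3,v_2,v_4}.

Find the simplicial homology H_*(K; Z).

K has 5 vertices, 10 edges, 10 triangles, 5 3-simplices.
rank ∂_0 = 0, rank ∂_1 = 4 ⇒ b_0 = 5 − 0 − 4 = 1; all invariant factors of ∂_1 are 1 so no torsion. So H_0 ≅ Z.
rank ∂_1 = 4, rank ∂_2 = 6 ⇒ b_1 = 10 − 4 − 6 = 0; all invariant factors of ∂_2 are 1 so no torsion. So H_1 ≅ 0.
rank ∂_2 = 6, rank ∂_3 = 4 ⇒ b_2 = 10 − 6 − 4 = 0; all invariant factors of ∂_3 are 1 so no torsion. So H_2 ≅ 0.
rank ∂_3 = 4, rank ∂_4 = 0 ⇒ b_3 = 5 − 4 − 0 = 1. So H_3 ≅ Z.

H_0 ≅ Z,  H_1 = 0,  H_2 = 0,  H_3 ≅ Z.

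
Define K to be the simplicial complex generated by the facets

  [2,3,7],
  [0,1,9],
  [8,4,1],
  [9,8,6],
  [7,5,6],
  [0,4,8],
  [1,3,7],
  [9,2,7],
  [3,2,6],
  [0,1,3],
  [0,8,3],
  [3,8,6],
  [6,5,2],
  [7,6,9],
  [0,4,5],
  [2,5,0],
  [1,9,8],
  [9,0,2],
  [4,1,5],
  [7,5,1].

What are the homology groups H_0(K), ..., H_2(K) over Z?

H_0 = Z,  H_1 = Z ⊕ Z/2Z,  H_2 = 0.

We work with the vertex ordering 0 < 1 < 2 < 3 < 4 < 5 < 6 < 7 < 8 < 9. The simplices of K, each written with vertices in increasing order, are:

  0-simplices (10): [0], [1], [2], [3], [4], [5], [6], [7], [8], [9]
  1-simplices (30): (30 of them)
  2-simplices (20): (20 of them)

so the chain groups are C_0 ≅ Z^10, C_1 ≅ Z^30, C_2 ≅ Z^20.

∂_1: C_1 → C_0 sends each edge [p,q] (with p < q) to q − p.
This gives a 10×30 integer matrix of rank 9; reducing to Smith normal form yields diagonal entries (1,1,1,1,1,1,1,1,1).

Boundary ∂_2: C_2 → C_1 maps a triangle to the signed sum of its edges. For instance
  ∂[5,6,7] = [6,7] − [5,7] + [5,6],
  ∂[1,3,7] = [3,7] − [1,7] + [1,3].
This gives a 30×20 integer matrix of rank 20; reducing to Smith normal form yields diagonal entries (1,1,1,1,1,1,1,1,1,1,1,1,1,1,1,1,1,1,1,2).

Now H_k = ker ∂_k / im ∂_{k+1}, so:

  H_0: rank C_0 − rank ∂_1 = 10 − 9 = 1, and the invariant factors of ∂_1 are all 1, so H_0 ≅ Z.
  H_1: rank ker ∂_1 − rank ∂_2 = (30 − 9) − 20 = 1, and ∂_2 has invariant factor 2 > 1, so H_1 ≅ Z ⊕ Z/2Z.
  H_2: rank ker ∂_2 − rank ∂_3 = (20 − 20) − 0 = 0, and there is no ∂_3, so H_2 ≅ 0.

As a check, the Euler characteristic is 10 − 30 + 20 = 0, which agrees with 1 − 1 + 0 = 0.
(K is a triangulation of the Klein bottle.)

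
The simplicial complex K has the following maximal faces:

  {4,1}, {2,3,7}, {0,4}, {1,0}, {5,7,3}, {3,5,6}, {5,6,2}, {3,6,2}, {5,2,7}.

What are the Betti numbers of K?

b_0 = 2, b_1 = 1, b_2 = 1.

Order the vertices as 0 < 1 < 2 < 3 < 4 < 5 < 6 < 7. Listing each simplex with vertices in this order, K has dimension 2 with simplices:

  0-simplices (8): [0], [1], [2], [3], [4], [5], [6], [7]
  1-simplices (12): [0,1], [0,4], [1,4], [2,3], [2,5], [2,6], [2,7], [3,5], [3,6], [3,7], [5,6], [5,7]
  2-simplices (6): [2,3,6], [2,3,7], [2,5,6], [2,5,7], [3,5,6], [3,5,7]

so the chain groups are C_0 ≅ Z^8, C_1 ≅ Z^12, C_2 ≅ Z^6.

Boundary ∂_1: C_1 → C_0 is given by ∂[p,q] = [q] − [p].
This gives a 8×12 integer matrix of rank 6; reducing to Smith normal form yields diagonal entries (1,1,1,1,1,1).

Boundary ∂_2: C_2 → C_1 maps a triangle to the signed sum of its edges. For instance
  ∂[3,5,7] = [5,7] − [3,7] + [3,5],
  ∂[2,5,6] = [5,6] − [2,6] + [2,5].
The 12×6 boundary matrix has rank 5 and Smith normal form diag(1,1,1,1,1).

From H_k ≅ ker(∂_k) / im(∂_{k+1}) we obtain:

  H_0: rank C_0 − rank ∂_1 = 8 − 6 = 2, and the invariant factors of ∂_1 are all 1, so H_0 ≅ Z^2.
  H_1: rank ker ∂_1 − rank ∂_2 = (12 − 6) − 5 = 1, and the invariant factors of ∂_2 are all 1, so H_1 ≅ Z.
  H_2: rank ker ∂_2 − rank ∂_3 = (6 − 5) − 0 = 1, and there is no ∂_3, so H_2 ≅ Z.

As a check, the Euler characteristic is 8 − 12 + 6 = 2, which agrees with 2 − 1 + 1 = 2.

Hence the Betti numbers are b_0 = 2, b_1 = 1, b_2 = 1.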